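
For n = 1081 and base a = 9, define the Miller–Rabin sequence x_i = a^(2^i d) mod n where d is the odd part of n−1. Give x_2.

n − 1 = 1080 = 2^3 · 135, so s = 3 and d = 135.
Repeated squaring mod 1081: 9^1 ≡ 9, 9^2 ≡ 81, 9^4 ≡ 75, 9^8 ≡ 220, 9^16 ≡ 836, 9^32 ≡ 570, 9^64 ≡ 600, 9^128 ≡ 27.
135 = 128 + 4 + 2 + 1, so 9^135 ≡ 27·75·81·9 ≡ 660 (mod 1081).
x_0 = 660.
x_1 = 660^2 mod 1081 = 1038.
x_2 = 1038^2 mod 1081 = 768.

768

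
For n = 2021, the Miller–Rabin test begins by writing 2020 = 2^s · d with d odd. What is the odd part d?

Halving: 2020 → 1010 → 505; 505 is odd.
So 2020 = 2^2 · 505.

505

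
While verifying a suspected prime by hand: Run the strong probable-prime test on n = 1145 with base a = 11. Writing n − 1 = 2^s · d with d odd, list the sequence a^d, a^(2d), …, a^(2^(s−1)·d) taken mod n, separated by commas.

26, 676, 121

n − 1 = 1144 = 2^3 · 143, so s = 3 and d = 143.
x_0 = 11^143 mod 1145 = 26.
x_1 = 26^2 mod 1145 = 676.
x_2 = 676^2 mod 1145 = 121.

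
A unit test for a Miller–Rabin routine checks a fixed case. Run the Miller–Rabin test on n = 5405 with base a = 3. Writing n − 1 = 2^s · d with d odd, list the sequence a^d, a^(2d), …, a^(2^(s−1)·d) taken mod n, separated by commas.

n − 1 = 5404 = 2^2 · 1351, so s = 2 and d = 1351.
x_0 = 3^1351 mod 5405 = 3997.
x_1 = 3997^2 mod 5405 = 4234.

3997, 4234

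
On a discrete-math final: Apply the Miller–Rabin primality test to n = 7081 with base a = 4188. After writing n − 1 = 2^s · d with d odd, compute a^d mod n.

n − 1 = 7080 = 2^3 · 885, so s = 3 and d = 885.
Repeated squaring mod 7081: 4188^1 ≡ 4188, 4188^2 ≡ 6788, 4188^4 ≡ 877, 4188^8 ≡ 4381, 4188^16 ≡ 3651, 4188^32 ≡ 3359, 4188^64 ≡ 2848, 4188^128 ≡ 3359, 4188^256 ≡ 2848, 4188^512 ≡ 3359.
885 = 512 + 256 + 64 + 32 + 16 + 4 + 1, so 4188^885 ≡ 3359·2848·2848·3359·3651·877·4188 ≡ 5283 (mod 7081).

5283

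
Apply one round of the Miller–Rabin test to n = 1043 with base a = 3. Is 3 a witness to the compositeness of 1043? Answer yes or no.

n − 1 = 1042 = 2^1 · 521, so s = 1 and d = 521.
By repeated squaring, 3^521 ≡ 271 (mod 1043).
x_0 = 3^521 mod 1043 = 271.
x_0 ∉ {1, 1042} and s = 1, so 3 is a Miller–Rabin witness and 1043 is composite.

yes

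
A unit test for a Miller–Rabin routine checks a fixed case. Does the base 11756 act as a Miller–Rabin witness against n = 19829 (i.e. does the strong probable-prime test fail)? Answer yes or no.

n − 1 = 19828 = 2^2 · 4957, so s = 2 and d = 4957.
x_0 = 11756^4957 mod 19829 = 18630.
x_0 is neither 1 nor 19828, so continue squaring.
x_1 = 18630^2 mod 19829 = 9913.
Reached i = s−1 = 1 without hitting −1: 11756 is a Miller–Rabin witness and 19829 is composite.

yes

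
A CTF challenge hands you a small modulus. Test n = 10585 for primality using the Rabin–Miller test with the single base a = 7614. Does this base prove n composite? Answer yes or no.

yes

n − 1 = 10584 = 2^3 · 1323, so s = 3 and d = 1323.
By repeated squaring, 7614^1323 ≡ 10064 (mod 10585).
x_0 = 7614^1323 mod 10585 = 10064.
x_0 is neither 1 nor 10584, so continue squaring.
x_1 = 10064^2 mod 10585 = 6816.
x_2 = 6816^2 mod 10585 = 291.
Reached i = s−1 = 2 without hitting −1: 7614 is a Miller–Rabin witness and 10585 is composite.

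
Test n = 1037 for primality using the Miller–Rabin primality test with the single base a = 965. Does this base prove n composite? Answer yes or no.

n − 1 = 1036 = 2^2 · 259, so s = 2 and d = 259.
x_0 = 965^259 mod 1037 = 72.
x_0 is neither 1 nor 1036, so continue squaring.
x_1 = 72^2 mod 1037 = 1036.
x_1 ≡ −1, so 965 is not a witness.

no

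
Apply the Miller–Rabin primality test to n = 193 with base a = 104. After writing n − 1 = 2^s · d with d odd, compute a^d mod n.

60

n − 1 = 192 = 2^6 · 3, so s = 6 and d = 3.
104^3 mod 193 = 60.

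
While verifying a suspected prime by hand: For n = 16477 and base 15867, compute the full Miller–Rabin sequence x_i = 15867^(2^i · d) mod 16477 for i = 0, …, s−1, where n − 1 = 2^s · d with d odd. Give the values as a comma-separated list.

12286, 16476

n − 1 = 16476 = 2^2 · 4119, so s = 2 and d = 4119.
x_0 = 15867^4119 mod 16477 = 12286.
x_1 = 12286^2 mod 16477 = 16476.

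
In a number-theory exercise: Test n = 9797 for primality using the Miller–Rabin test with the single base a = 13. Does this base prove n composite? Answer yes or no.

n − 1 = 9796 = 2^2 · 2449, so s = 2 and d = 2449.
Repeated squaring mod 9797: 13^1 ≡ 13, 13^2 ≡ 169, 13^4 ≡ 8967, 13^8 ≡ 3110, 13^16 ≡ 2461, 13^32 ≡ 1975, 13^64 ≡ 1419, 13^128 ≡ 5176, 13^256 ≡ 5978, 13^512 ≡ 6825, 13^1024 ≡ 5687, 13^2048 ≡ 2072.
2449 = 2048 + 256 + 128 + 16 + 1, so 13^2449 ≡ 2072·5978·5176·2461·13 ≡ 5322 (mod 9797).
x_0 = 13^2449 mod 9797 = 5322.
x_0 is neither 1 nor 9796, so continue squaring.
x_1 = 5322^2 mod 9797 = 557.
Reached i = s−1 = 1 without hitting −1: 13 is a Miller–Rabin witness and 9797 is composite.

yes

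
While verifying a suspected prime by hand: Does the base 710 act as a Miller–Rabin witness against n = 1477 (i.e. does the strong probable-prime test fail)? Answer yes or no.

n − 1 = 1476 = 2^2 · 369, so s = 2 and d = 369.
x_0 = 710^369 mod 1477 = 1000.
x_0 is neither 1 nor 1476, so continue squaring.
x_1 = 1000^2 mod 1477 = 71.
Reached i = s−1 = 1 without hitting −1: 710 is a Miller–Rabin witness and 1477 is composite.

yes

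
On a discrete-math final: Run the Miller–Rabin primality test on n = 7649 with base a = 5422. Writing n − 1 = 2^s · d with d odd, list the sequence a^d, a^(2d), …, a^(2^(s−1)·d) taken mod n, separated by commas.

1340, 5734, 3354, 5286, 7648

n − 1 = 7648 = 2^5 · 239, so s = 5 and d = 239.
x_0 = 5422^239 mod 7649 = 1340.
x_1 = 1340^2 mod 7649 = 5734.
x_2 = 5734^2 mod 7649 = 3354.
x_3 = 3354^2 mod 7649 = 5286.
x_4 = 5286^2 mod 7649 = 7648.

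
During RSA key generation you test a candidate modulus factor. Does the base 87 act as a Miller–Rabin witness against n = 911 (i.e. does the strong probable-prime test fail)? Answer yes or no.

n − 1 = 910 = 2^1 · 455, so s = 1 and d = 455.
x_0 = 87^455 mod 911 = 910.
x_0 = 910 ≡ −1, so 87 is not a witness.

no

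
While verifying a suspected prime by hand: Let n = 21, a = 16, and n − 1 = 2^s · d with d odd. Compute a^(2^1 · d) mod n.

16

n − 1 = 20 = 2^2 · 5, so s = 2 and d = 5.
x_0 = 16^5 mod 21 = 4.
x_1 = 4^2 mod 21 = 16.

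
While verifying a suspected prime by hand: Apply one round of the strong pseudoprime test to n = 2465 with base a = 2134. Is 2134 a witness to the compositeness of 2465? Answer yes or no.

yes

n − 1 = 2464 = 2^5 · 77, so s = 5 and d = 77.
Repeated squaring mod 2465: 2134^1 ≡ 2134, 2134^2 ≡ 1101, 2134^4 ≡ 1886, 2134^8 ≡ 1, 2134^16 ≡ 1, 2134^32 ≡ 1, 2134^64 ≡ 1.
77 = 64 + 8 + 4 + 1, so 2134^77 ≡ 1·1·1886·2134 ≡ 1844 (mod 2465).
x_0 = 2134^77 mod 2465 = 1844.
x_0 is neither 1 nor 2464, so continue squaring.
x_1 = 1844^2 mod 2465 = 1101.
x_2 = 1101^2 mod 2465 = 1886.
x_3 = 1886^2 mod 2465 = 1.
x_3 = 1 but x_2 ≠ ±1, a nontrivial square root of 1 — 2134 is a witness and 2465 is composite.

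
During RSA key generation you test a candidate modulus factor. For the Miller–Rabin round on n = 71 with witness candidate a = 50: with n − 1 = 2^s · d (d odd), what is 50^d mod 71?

1

n − 1 = 70 = 2^1 · 35, so s = 1 and d = 35.
50^35 mod 71 = 1.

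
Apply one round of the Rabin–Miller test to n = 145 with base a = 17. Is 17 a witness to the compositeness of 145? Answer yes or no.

no

n − 1 = 144 = 2^4 · 9, so s = 4 and d = 9.
x_0 = 17^9 mod 145 = 17.
x_0 is neither 1 nor 144, so continue squaring.
x_1 = 17^2 mod 145 = 144.
x_1 ≡ −1, so 17 is not a witness.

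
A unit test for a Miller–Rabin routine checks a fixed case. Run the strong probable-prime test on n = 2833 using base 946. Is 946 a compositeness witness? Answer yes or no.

n − 1 = 2832 = 2^4 · 177, so s = 4 and d = 177.
x_0 = 946^177 mod 2833 = 1745.
x_0 is neither 1 nor 2832, so continue squaring.
x_1 = 1745^2 mod 2833 = 2383.
x_2 = 2383^2 mod 2833 = 1357.
x_3 = 1357^2 mod 2833 = 2832.
x_3 ≡ −1, so 946 is not a witness.

no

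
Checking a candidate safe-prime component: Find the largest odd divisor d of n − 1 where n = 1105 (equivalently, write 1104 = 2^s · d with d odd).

Halving: 1104 → 552 → 276 → 138 → 69; 69 is odd.
So 1104 = 2^4 · 69.

69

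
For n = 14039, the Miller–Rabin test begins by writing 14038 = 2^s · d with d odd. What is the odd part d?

7019

Halving: 14038 → 7019; 7019 is odd.
So 14038 = 2^1 · 7019.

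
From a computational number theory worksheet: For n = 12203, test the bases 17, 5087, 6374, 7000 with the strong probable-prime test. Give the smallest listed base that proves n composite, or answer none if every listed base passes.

none

n − 1 = 12202 = 2^1 · 6101, so s = 1 and d = 6101.
Base 17: x_0 = 17^6101 mod 12203 = 12202. x_0 = 12202 ≡ −1, so 17 is not a witness.
Base 5087: x_0 = 5087^6101 mod 12203 = 1. x_0 = 1, so 5087 is not a witness.
Base 6374: x_0 = 6374^6101 mod 12203 = 1. x_0 = 1, so 6374 is not a witness.
Base 7000: x_0 = 7000^6101 mod 12203 = 12202. x_0 = 12202 ≡ −1, so 7000 is not a witness.
No listed base is a witness for 12203.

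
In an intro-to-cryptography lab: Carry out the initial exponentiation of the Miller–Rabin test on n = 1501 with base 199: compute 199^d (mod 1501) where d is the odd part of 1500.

n − 1 = 1500 = 2^2 · 375, so s = 2 and d = 375.
199^375 mod 1501 = 1246.

1246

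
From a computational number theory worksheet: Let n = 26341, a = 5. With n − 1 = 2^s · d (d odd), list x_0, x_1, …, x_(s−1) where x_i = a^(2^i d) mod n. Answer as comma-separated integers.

n − 1 = 26340 = 2^2 · 6585, so s = 2 and d = 6585.
x_0 = 5^6585 mod 26341 = 21727.
x_1 = 21727^2 mod 26341 = 5468.

21727, 5468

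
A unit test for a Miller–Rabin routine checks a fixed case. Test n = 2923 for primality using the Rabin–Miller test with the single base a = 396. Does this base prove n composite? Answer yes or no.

no

n − 1 = 2922 = 2^1 · 1461, so s = 1 and d = 1461.
Repeated squaring mod 2923: 396^1 ≡ 396, 396^2 ≡ 1897, 396^4 ≡ 396, 396^8 ≡ 1897, 396^16 ≡ 396, 396^32 ≡ 1897, 396^64 ≡ 396, 396^128 ≡ 1897, 396^256 ≡ 396, 396^512 ≡ 1897, 396^1024 ≡ 396.
1461 = 1024 + 256 + 128 + 32 + 16 + 4 + 1, so 396^1461 ≡ 396·396·1897·1897·396·396·396 ≡ 1 (mod 2923).
x_0 = 396^1461 mod 2923 = 1.
x_0 = 1, so 396 is not a witness.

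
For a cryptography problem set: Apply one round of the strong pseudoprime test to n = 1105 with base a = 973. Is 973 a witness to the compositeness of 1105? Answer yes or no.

no

n − 1 = 1104 = 2^4 · 69, so s = 4 and d = 69.
Repeated squaring mod 1105: 973^1 ≡ 973, 973^2 ≡ 849, 973^4 ≡ 341, 973^8 ≡ 256, 973^16 ≡ 341, 973^32 ≡ 256, 973^64 ≡ 341.
69 = 64 + 4 + 1, so 973^69 ≡ 341·341·973 ≡ 463 (mod 1105).
x_0 = 973^69 mod 1105 = 463.
x_0 is neither 1 nor 1104, so continue squaring.
x_1 = 463^2 mod 1105 = 1104.
x_1 ≡ −1, so 973 is not a witness.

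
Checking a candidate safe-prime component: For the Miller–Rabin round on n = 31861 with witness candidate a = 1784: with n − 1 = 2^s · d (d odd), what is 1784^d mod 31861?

n − 1 = 31860 = 2^2 · 7965, so s = 2 and d = 7965.
1784^7965 mod 31861 = 31165.

31165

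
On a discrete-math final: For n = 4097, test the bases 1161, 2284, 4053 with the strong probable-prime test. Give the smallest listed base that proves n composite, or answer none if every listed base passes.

none

n − 1 = 4096 = 2^12 · 1, so s = 12 and d = 1.
Base 1161: x_0 = 1161^1 mod 4097 = 1161. x_0 is neither 1 nor 4096, so continue squaring. x_1 = 1161^2 mod 4097 = 8. x_2 = 8^2 mod 4097 = 64. x_3 = 64^2 mod 4097 = 4096. x_3 ≡ −1, so 1161 is not a witness.
Base 2284: x_0 = 2284^1 mod 4097 = 2284. x_0 is neither 1 nor 4096, so continue squaring. x_1 = 2284^2 mod 4097 = 1175. x_2 = 1175^2 mod 4097 = 4033. x_3 = 4033^2 mod 4097 = 4096. x_3 ≡ −1, so 2284 is not a witness.
Base 4053: x_0 = 4053^1 mod 4097 = 4053. x_0 is neither 1 nor 4096, so continue squaring. x_1 = 4053^2 mod 4097 = 1936. x_2 = 1936^2 mod 4097 = 3438. x_3 = 3438^2 mod 4097 = 4096. x_3 ≡ −1, so 4053 is not a witness.
No listed base is a witness for 4097.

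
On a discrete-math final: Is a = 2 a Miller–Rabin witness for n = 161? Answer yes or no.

yes

n − 1 = 160 = 2^5 · 5, so s = 5 and d = 5.
Repeated squaring mod 161: 2^1 ≡ 2, 2^2 ≡ 4, 2^4 ≡ 16.
5 = 4 + 1, so 2^5 ≡ 16·2 ≡ 32 (mod 161).
x_0 = 2^5 mod 161 = 32.
x_0 is neither 1 nor 160, so continue squaring.
x_1 = 32^2 mod 161 = 58.
x_2 = 58^2 mod 161 = 144.
x_3 = 144^2 mod 161 = 128.
x_4 = 128^2 mod 161 = 123.
Reached i = s−1 = 4 without hitting −1: 2 is a Miller–Rabin witness and 161 is composite.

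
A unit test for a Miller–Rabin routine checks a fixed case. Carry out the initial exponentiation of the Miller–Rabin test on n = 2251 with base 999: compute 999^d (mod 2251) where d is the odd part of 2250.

n − 1 = 2250 = 2^1 · 1125, so s = 1 and d = 1125.
999^1125 mod 2251 = 1.

1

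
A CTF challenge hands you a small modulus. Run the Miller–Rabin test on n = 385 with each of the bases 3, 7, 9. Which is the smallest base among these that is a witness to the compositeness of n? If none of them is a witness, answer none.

n − 1 = 384 = 2^7 · 3, so s = 7 and d = 3.
Base 3: x_0 = 3^3 mod 385 = 27. x_0 is neither 1 nor 384, so continue squaring. x_1 = 27^2 mod 385 = 344. x_2 = 344^2 mod 385 = 141. x_3 = 141^2 mod 385 = 246. x_4 = 246^2 mod 385 = 71. x_5 = 71^2 mod 385 = 36. x_6 = 36^2 mod 385 = 141. Reached i = s−1 = 6 without hitting −1: 3 is a Miller–Rabin witness and 385 is composite.
Base 7: x_0 = 7^3 mod 385 = 343. x_0 is neither 1 nor 384, so continue squaring. x_1 = 343^2 mod 385 = 224. x_2 = 224^2 mod 385 = 126. x_3 = 126^2 mod 385 = 91. x_4 = 91^2 mod 385 = 196. x_5 = 196^2 mod 385 = 301. x_6 = 301^2 mod 385 = 126. Reached i = s−1 = 6 without hitting −1: 7 is a Miller–Rabin witness and 385 is composite.
Base 9: x_0 = 9^3 mod 385 = 344. x_0 is neither 1 nor 384, so continue squaring. x_1 = 344^2 mod 385 = 141. x_2 = 141^2 mod 385 = 246. x_3 = 246^2 mod 385 = 71. x_4 = 71^2 mod 385 = 36. x_5 = 36^2 mod 385 = 141. x_6 = 141^2 mod 385 = 246. Reached i = s−1 = 6 without hitting −1: 9 is a Miller–Rabin witness and 385 is composite.
The smallest witness among the given bases is 3.

3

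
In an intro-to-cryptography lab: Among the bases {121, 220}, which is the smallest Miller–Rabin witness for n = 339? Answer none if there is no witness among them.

n − 1 = 338 = 2^1 · 169, so s = 1 and d = 169.
Base 121: x_0 = 121^169 mod 339 = 121. x_0 ∉ {1, 338} and s = 1, so 121 is a Miller–Rabin witness and 339 is composite.
Base 220: x_0 = 220^169 mod 339 = 232. x_0 ∉ {1, 338} and s = 1, so 220 is a Miller–Rabin witness and 339 is composite.
The smallest witness among the given bases is 121.

121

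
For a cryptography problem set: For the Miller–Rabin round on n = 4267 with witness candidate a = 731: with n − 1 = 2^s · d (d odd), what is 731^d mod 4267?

2703

n − 1 = 4266 = 2^1 · 2133, so s = 1 and d = 2133.
731^2133 mod 4267 = 2703.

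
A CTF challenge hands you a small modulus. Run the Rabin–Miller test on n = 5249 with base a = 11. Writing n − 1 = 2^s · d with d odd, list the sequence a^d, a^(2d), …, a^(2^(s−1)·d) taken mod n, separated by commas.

n − 1 = 5248 = 2^7 · 41, so s = 7 and d = 41.
x_0 = 11^41 mod 5249 = 4516.
x_1 = 4516^2 mod 5249 = 1891.
x_2 = 1891^2 mod 5249 = 1312.
x_3 = 1312^2 mod 5249 = 4921.
x_4 = 4921^2 mod 5249 = 2604.
x_5 = 2604^2 mod 5249 = 4357.
x_6 = 4357^2 mod 5249 = 3065.

4516, 1891, 1312, 4921, 2604, 4357, 3065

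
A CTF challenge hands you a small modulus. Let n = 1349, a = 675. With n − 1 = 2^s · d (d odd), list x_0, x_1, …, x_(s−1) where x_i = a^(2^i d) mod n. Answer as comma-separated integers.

1305, 587

n − 1 = 1348 = 2^2 · 337, so s = 2 and d = 337.
x_0 = 675^337 mod 1349 = 1305.
x_1 = 1305^2 mod 1349 = 587.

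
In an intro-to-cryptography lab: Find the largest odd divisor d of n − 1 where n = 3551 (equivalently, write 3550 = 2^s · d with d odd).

1775

Halving: 3550 → 1775; 1775 is odd.
So 3550 = 2^1 · 1775.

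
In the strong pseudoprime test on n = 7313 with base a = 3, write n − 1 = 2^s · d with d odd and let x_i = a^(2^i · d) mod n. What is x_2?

7200

n − 1 = 7312 = 2^4 · 457, so s = 4 and d = 457.
x_0 = 3^457 mod 7313 = 80.
x_1 = 80^2 mod 7313 = 6400.
x_2 = 6400^2 mod 7313 = 7200.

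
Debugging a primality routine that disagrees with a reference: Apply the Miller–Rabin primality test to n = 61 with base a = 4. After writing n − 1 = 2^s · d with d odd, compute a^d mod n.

n − 1 = 60 = 2^2 · 15, so s = 2 and d = 15.
Repeated squaring mod 61: 4^1 ≡ 4, 4^2 ≡ 16, 4^4 ≡ 12, 4^8 ≡ 22.
15 = 8 + 4 + 2 + 1, so 4^15 ≡ 22·12·16·4 ≡ 60 (mod 61).

60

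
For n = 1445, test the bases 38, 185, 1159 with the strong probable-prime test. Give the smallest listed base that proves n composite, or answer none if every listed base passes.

185

n − 1 = 1444 = 2^2 · 361, so s = 2 and d = 361.
Base 38: x_0 = 38^361 mod 1445 = 38. x_0 is neither 1 nor 1444, so continue squaring. x_1 = 38^2 mod 1445 = 1444. x_1 ≡ −1, so 38 is not a witness.
Base 185: x_0 = 185^361 mod 1445 = 1205. x_0 is neither 1 nor 1444, so continue squaring. x_1 = 1205^2 mod 1445 = 1245. Reached i = s−1 = 1 without hitting −1: 185 is a Miller–Rabin witness and 1445 is composite.
Base 1159: x_0 = 1159^361 mod 1445 = 949. x_0 is neither 1 nor 1444, so continue squaring. x_1 = 949^2 mod 1445 = 366. Reached i = s−1 = 1 without hitting −1: 1159 is a Miller–Rabin witness and 1445 is composite.
The smallest witness among the given bases is 185.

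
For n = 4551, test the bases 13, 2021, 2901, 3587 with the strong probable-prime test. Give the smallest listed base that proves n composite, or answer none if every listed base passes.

n − 1 = 4550 = 2^1 · 2275, so s = 1 and d = 2275.
Base 13: x_0 = 13^2275 mod 4551 = 1216. x_0 ∉ {1, 4550} and s = 1, so 13 is a Miller–Rabin witness and 4551 is composite.
Base 2021: x_0 = 2021^2275 mod 4551 = 14. x_0 ∉ {1, 4550} and s = 1, so 2021 is a Miller–Rabin witness and 4551 is composite.
Base 2901: x_0 = 2901^2275 mod 4551 = 3402. x_0 ∉ {1, 4550} and s = 1, so 2901 is a Miller–Rabin witness and 4551 is composite.
Base 3587: x_0 = 3587^2275 mod 4551 = 2018. x_0 ∉ {1, 4550} and s = 1, so 3587 is a Miller–Rabin witness and 4551 is composite.
The smallest witness among the given bases is 13.

13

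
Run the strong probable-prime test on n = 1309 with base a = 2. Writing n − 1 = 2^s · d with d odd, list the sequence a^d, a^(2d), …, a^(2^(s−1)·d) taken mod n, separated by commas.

876, 302

n − 1 = 1308 = 2^2 · 327, so s = 2 and d = 327.
x_0 = 2^327 mod 1309 = 876.
x_1 = 876^2 mod 1309 = 302.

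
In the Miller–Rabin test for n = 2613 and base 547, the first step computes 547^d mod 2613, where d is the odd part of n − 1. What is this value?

2536

n − 1 = 2612 = 2^2 · 653, so s = 2 and d = 653.
Repeated squaring mod 2613: 547^1 ≡ 547, 547^2 ≡ 1327, 547^4 ≡ 2380, 547^8 ≡ 2029, 547^16 ≡ 1366, 547^32 ≡ 274, 547^64 ≡ 1912, 547^128 ≡ 157, 547^256 ≡ 1132, 547^512 ≡ 1054.
653 = 512 + 128 + 8 + 4 + 1, so 547^653 ≡ 1054·157·2029·2380·547 ≡ 2536 (mod 2613).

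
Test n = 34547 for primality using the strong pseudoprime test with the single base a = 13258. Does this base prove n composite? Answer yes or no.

yes

n − 1 = 34546 = 2^1 · 17273, so s = 1 and d = 17273.
Repeated squaring mod 34547: 13258^1 ≡ 13258, 13258^2 ≡ 33975, 13258^4 ≡ 16261, 13258^8 ≡ 31930, 13258^16 ≡ 8383, 13258^32 ≡ 6091, 13258^64 ≡ 31350, 13258^128 ≡ 29444, 13258^256 ≡ 26718, 13258^512 ≡ 6863, 13258^1024 ≡ 13208, 13258^2048 ≡ 23461, 13258^4096 ≡ 15717, 13258^8192 ≡ 13039, 13258^16384 ≡ 9734.
17273 = 16384 + 512 + 256 + 64 + 32 + 16 + 8 + 1, so 13258^17273 ≡ 9734·6863·26718·31350·6091·8383·31930·13258 ≡ 29660 (mod 34547).
x_0 = 13258^17273 mod 34547 = 29660.
x_0 ∉ {1, 34546} and s = 1, so 13258 is a Miller–Rabin witness and 34547 is composite.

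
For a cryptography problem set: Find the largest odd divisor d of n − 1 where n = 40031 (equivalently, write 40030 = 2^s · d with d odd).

Halving: 40030 → 20015; 20015 is odd.
So 40030 = 2^1 · 20015.

20015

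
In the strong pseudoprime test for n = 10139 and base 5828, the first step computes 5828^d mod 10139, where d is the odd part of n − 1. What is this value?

1

n − 1 = 10138 = 2^1 · 5069, so s = 1 and d = 5069.
Repeated squaring mod 10139: 5828^1 ≡ 5828, 5828^2 ≡ 10073, 5828^4 ≡ 4356, 5828^8 ≡ 4667, 5828^16 ≡ 2317, 5828^32 ≡ 4958, 5828^64 ≡ 4828, 5828^128 ≡ 23, 5828^256 ≡ 529, 5828^512 ≡ 6088, 5828^1024 ≡ 5699, 5828^2048 ≡ 3384, 5828^4096 ≡ 4525.
5069 = 4096 + 512 + 256 + 128 + 64 + 8 + 4 + 1, so 5828^5069 ≡ 4525·6088·529·23·4828·4667·4356·5828 ≡ 1 (mod 10139).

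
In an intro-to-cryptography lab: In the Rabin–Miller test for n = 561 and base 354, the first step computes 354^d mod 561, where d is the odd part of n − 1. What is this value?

483

n − 1 = 560 = 2^4 · 35, so s = 4 and d = 35.
354^35 mod 561 = 483.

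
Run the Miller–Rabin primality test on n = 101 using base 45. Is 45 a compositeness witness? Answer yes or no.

n − 1 = 100 = 2^2 · 25, so s = 2 and d = 25.
x_0 = 45^25 mod 101 = 100.
x_0 = 100 ≡ −1, so 45 is not a witness.

no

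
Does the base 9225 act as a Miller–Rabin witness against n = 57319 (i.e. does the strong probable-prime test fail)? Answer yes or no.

n − 1 = 57318 = 2^1 · 28659, so s = 1 and d = 28659.
x_0 = 9225^28659 mod 57319 = 54965.
x_0 ∉ {1, 57318} and s = 1, so 9225 is a Miller–Rabin witness and 57319 is composite.

yes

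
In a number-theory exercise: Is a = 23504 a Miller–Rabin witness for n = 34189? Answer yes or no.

yes

n − 1 = 34188 = 2^2 · 8547, so s = 2 and d = 8547.
Repeated squaring mod 34189: 23504^1 ≡ 23504, 23504^2 ≡ 12154, 23504^4 ≡ 23236, 23504^8 ≡ 33197, 23504^16 ≡ 26772, 23504^32 ≡ 1788, 23504^64 ≡ 17367, 23504^128 ≡ 31520, 23504^256 ≡ 12249, 23504^512 ≡ 16669, 23504^1024 ≡ 1558, 23504^2048 ≡ 34134, 23504^4096 ≡ 3025, 23504^8192 ≡ 22162.
8547 = 8192 + 256 + 64 + 32 + 2 + 1, so 23504^8547 ≡ 22162·12249·17367·1788·12154·23504 ≡ 24607 (mod 34189).
x_0 = 23504^8547 mod 34189 = 24607.
x_0 is neither 1 nor 34188, so continue squaring.
x_1 = 24607^2 mod 34189 = 17259.
Reached i = s−1 = 1 without hitting −1: 23504 is a Miller–Rabin witness and 34189 is composite.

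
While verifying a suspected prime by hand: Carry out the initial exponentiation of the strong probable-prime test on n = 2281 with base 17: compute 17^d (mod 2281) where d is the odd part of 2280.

1207

n − 1 = 2280 = 2^3 · 285, so s = 3 and d = 285.
Repeated squaring mod 2281: 17^1 ≡ 17, 17^2 ≡ 289, 17^4 ≡ 1405, 17^8 ≡ 960, 17^16 ≡ 76, 17^32 ≡ 1214, 17^64 ≡ 270, 17^128 ≡ 2189, 17^256 ≡ 1621.
285 = 256 + 16 + 8 + 4 + 1, so 17^285 ≡ 1621·76·960·1405·17 ≡ 1207 (mod 2281).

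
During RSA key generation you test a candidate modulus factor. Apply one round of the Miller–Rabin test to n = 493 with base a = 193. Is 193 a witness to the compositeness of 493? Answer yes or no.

n − 1 = 492 = 2^2 · 123, so s = 2 and d = 123.
x_0 = 193^123 mod 493 = 56.
x_0 is neither 1 nor 492, so continue squaring.
x_1 = 56^2 mod 493 = 178.
Reached i = s−1 = 1 without hitting −1: 193 is a Miller–Rabin witness and 493 is composite.

yes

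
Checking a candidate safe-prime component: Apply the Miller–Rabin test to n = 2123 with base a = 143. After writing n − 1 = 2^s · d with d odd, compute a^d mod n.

n − 1 = 2122 = 2^1 · 1061, so s = 1 and d = 1061.
143^1061 mod 2123 = 968.

968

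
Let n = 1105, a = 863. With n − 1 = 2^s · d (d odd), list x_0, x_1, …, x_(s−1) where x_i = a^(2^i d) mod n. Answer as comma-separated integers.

n − 1 = 1104 = 2^4 · 69, so s = 4 and d = 69.
x_0 = 863^69 mod 1105 = 863.
x_1 = 863^2 mod 1105 = 1104.
x_2 = 1104^2 mod 1105 = 1.
x_3 = 1^2 mod 1105 = 1.

863, 1104, 1, 1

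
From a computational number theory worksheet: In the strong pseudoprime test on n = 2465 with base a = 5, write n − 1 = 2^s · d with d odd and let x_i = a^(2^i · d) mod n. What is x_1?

n − 1 = 2464 = 2^5 · 77, so s = 5 and d = 77.
x_0 = 5^77 mod 2465 = 2145.
x_1 = 2145^2 mod 2465 = 1335.

1335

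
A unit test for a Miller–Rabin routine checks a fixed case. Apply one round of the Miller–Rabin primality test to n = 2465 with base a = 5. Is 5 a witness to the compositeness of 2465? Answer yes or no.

yes

n − 1 = 2464 = 2^5 · 77, so s = 5 and d = 77.
Repeated squaring mod 2465: 5^1 ≡ 5, 5^2 ≡ 25, 5^4 ≡ 625, 5^8 ≡ 1155, 5^16 ≡ 460, 5^32 ≡ 2075, 5^64 ≡ 1735.
77 = 64 + 8 + 4 + 1, so 5^77 ≡ 1735·1155·625·5 ≡ 2145 (mod 2465).
x_0 = 5^77 mod 2465 = 2145.
x_0 is neither 1 nor 2464, so continue squaring.
x_1 = 2145^2 mod 2465 = 1335.
x_2 = 1335^2 mod 2465 = 30.
x_3 = 30^2 mod 2465 = 900.
x_4 = 900^2 mod 2465 = 1480.
Reached i = s−1 = 4 without hitting −1: 5 is a Miller–Rabin witness and 2465 is composite.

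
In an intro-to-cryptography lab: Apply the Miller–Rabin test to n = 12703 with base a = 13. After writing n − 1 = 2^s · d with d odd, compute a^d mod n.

n − 1 = 12702 = 2^1 · 6351, so s = 1 and d = 6351.
By repeated squaring, 13^6351 ≡ 12702 (mod 12703).

12702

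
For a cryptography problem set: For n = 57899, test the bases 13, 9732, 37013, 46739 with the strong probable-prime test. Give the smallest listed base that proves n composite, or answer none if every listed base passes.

n − 1 = 57898 = 2^1 · 28949, so s = 1 and d = 28949.
Base 13: x_0 = 13^28949 mod 57899 = 1. x_0 = 1, so 13 is not a witness.
Base 9732: x_0 = 9732^28949 mod 57899 = 57898. x_0 = 57898 ≡ −1, so 9732 is not a witness.
Base 37013: x_0 = 37013^28949 mod 57899 = 1. x_0 = 1, so 37013 is not a witness.
Base 46739: x_0 = 46739^28949 mod 57899 = 1. x_0 = 1, so 46739 is not a witness.
No listed base is a witness for 57899.

none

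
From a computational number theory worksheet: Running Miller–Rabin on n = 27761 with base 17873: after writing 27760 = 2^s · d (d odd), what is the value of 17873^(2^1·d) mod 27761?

400

n − 1 = 27760 = 2^4 · 1735, so s = 4 and d = 1735.
x_0 = 17873^1735 mod 27761 = 27741.
x_1 = 27741^2 mod 27761 = 400.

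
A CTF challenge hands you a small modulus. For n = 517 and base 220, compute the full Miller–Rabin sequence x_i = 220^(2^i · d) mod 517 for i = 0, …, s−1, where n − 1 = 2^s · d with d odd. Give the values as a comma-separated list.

143, 286

n − 1 = 516 = 2^2 · 129, so s = 2 and d = 129.
x_0 = 220^129 mod 517 = 143.
x_1 = 143^2 mod 517 = 286.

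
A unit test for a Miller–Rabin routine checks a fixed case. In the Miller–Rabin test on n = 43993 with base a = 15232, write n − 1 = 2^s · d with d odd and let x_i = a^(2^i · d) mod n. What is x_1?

n − 1 = 43992 = 2^3 · 5499, so s = 3 and d = 5499.
x_0 = 15232^5499 mod 43993 = 8694.
x_1 = 8694^2 mod 43993 = 5662.

5662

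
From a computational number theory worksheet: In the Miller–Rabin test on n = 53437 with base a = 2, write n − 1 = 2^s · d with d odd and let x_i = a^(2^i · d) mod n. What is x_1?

53436

n − 1 = 53436 = 2^2 · 13359, so s = 2 and d = 13359.
x_0 = 2^13359 mod 53437 = 18056.
x_1 = 18056^2 mod 53437 = 53436.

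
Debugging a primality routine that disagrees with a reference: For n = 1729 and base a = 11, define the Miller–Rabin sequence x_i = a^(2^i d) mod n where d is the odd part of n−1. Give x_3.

n − 1 = 1728 = 2^6 · 27, so s = 6 and d = 27.
x_0 = 11^27 mod 1729 = 1331.
x_1 = 1331^2 mod 1729 = 1065.
x_2 = 1065^2 mod 1729 = 1.
x_3 = 1^2 mod 1729 = 1.

1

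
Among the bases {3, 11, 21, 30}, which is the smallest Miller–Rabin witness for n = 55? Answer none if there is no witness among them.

3

n − 1 = 54 = 2^1 · 27, so s = 1 and d = 27.
Base 3: x_0 = 3^27 mod 55 = 42. x_0 ∉ {1, 54} and s = 1, so 3 is a Miller–Rabin witness and 55 is composite.
Base 11: x_0 = 11^27 mod 55 = 11. x_0 ∉ {1, 54} and s = 1, so 11 is a Miller–Rabin witness and 55 is composite.
Base 21: x_0 = 21^27 mod 55 = 21. x_0 ∉ {1, 54} and s = 1, so 21 is a Miller–Rabin witness and 55 is composite.
Base 30: x_0 = 30^27 mod 55 = 35. x_0 ∉ {1, 54} and s = 1, so 30 is a Miller–Rabin witness and 55 is composite.
The smallest witness among the given bases is 3.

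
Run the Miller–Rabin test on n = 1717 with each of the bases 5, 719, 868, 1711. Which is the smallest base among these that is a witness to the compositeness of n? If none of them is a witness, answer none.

n − 1 = 1716 = 2^2 · 429, so s = 2 and d = 429.
Base 5: x_0 = 5^429 mod 1717 = 1635. x_0 is neither 1 nor 1716, so continue squaring. x_1 = 1635^2 mod 1717 = 1573. Reached i = s−1 = 1 without hitting −1: 5 is a Miller–Rabin witness and 1717 is composite.
Base 719: x_0 = 719^429 mod 1717 = 700. x_0 is neither 1 nor 1716, so continue squaring. x_1 = 700^2 mod 1717 = 655. Reached i = s−1 = 1 without hitting −1: 719 is a Miller–Rabin witness and 1717 is composite.
Base 868: x_0 = 868^429 mod 1717 = 69. x_0 is neither 1 nor 1716, so continue squaring. x_1 = 69^2 mod 1717 = 1327. Reached i = s−1 = 1 without hitting −1: 868 is a Miller–Rabin witness and 1717 is composite.
Base 1711: x_0 = 1711^429 mod 1717 = 993. x_0 is neither 1 nor 1716, so continue squaring. x_1 = 993^2 mod 1717 = 491. Reached i = s−1 = 1 without hitting −1: 1711 is a Miller–Rabin witness and 1717 is composite.
The smallest witness among the given bases is 5.

5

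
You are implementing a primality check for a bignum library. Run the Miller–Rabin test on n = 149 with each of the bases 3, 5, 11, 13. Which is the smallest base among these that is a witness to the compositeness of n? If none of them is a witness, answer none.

n − 1 = 148 = 2^2 · 37, so s = 2 and d = 37.
Base 3: x_0 = 3^37 mod 149 = 44. x_0 is neither 1 nor 148, so continue squaring. x_1 = 44^2 mod 149 = 148. x_1 ≡ −1, so 3 is not a witness.
Base 5: x_0 = 5^37 mod 149 = 1. x_0 = 1, so 5 is not a witness.
Base 11: x_0 = 11^37 mod 149 = 105. x_0 is neither 1 nor 148, so continue squaring. x_1 = 105^2 mod 149 = 148. x_1 ≡ −1, so 11 is not a witness.
Base 13: x_0 = 13^37 mod 149 = 105. x_0 is neither 1 nor 148, so continue squaring. x_1 = 105^2 mod 149 = 148. x_1 ≡ −1, so 13 is not a witness.
No listed base is a witness for 149.

none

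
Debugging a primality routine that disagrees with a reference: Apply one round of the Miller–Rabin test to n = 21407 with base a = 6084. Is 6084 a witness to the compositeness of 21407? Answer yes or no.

n − 1 = 21406 = 2^1 · 10703, so s = 1 and d = 10703.
x_0 = 6084^10703 mod 21407 = 1.
x_0 = 1, so 6084 is not a witness.

no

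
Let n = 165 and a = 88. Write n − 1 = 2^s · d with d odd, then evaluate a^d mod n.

88

n − 1 = 164 = 2^2 · 41, so s = 2 and d = 41.
88^41 mod 165 = 88.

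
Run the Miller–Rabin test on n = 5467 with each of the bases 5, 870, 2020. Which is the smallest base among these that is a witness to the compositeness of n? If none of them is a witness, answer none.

n − 1 = 5466 = 2^1 · 2733, so s = 1 and d = 2733.
Base 5: x_0 = 5^2733 mod 5467 = 125. x_0 ∉ {1, 5466} and s = 1, so 5 is a Miller–Rabin witness and 5467 is composite.
Base 870: x_0 = 870^2733 mod 5467 = 2850. x_0 ∉ {1, 5466} and s = 1, so 870 is a Miller–Rabin witness and 5467 is composite.
Base 2020: x_0 = 2020^2733 mod 5467 = 3445. x_0 ∉ {1, 5466} and s = 1, so 2020 is a Miller–Rabin witness and 5467 is composite.
The smallest witness among the given bases is 5.

5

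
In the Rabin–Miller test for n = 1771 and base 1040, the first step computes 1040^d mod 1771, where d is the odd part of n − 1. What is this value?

43

n − 1 = 1770 = 2^1 · 885, so s = 1 and d = 885.
1040^885 mod 1771 = 43.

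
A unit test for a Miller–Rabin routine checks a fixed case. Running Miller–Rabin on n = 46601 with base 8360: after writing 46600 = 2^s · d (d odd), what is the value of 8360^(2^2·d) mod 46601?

n − 1 = 46600 = 2^3 · 5825, so s = 3 and d = 5825.
x_0 = 8360^5825 mod 46601 = 20539.
x_1 = 20539^2 mod 46601 = 18269.
x_2 = 18269^2 mod 46601 = 46600.

46600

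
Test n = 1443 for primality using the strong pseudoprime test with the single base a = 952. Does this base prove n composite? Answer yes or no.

yes

n − 1 = 1442 = 2^1 · 721, so s = 1 and d = 721.
x_0 = 952^721 mod 1443 = 952.
x_0 ∉ {1, 1442} and s = 1, so 952 is a Miller–Rabin witness and 1443 is composite.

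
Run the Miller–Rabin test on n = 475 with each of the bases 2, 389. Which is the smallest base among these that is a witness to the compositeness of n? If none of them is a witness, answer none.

n − 1 = 474 = 2^1 · 237, so s = 1 and d = 237.
Base 2: x_0 = 2^237 mod 475 = 122. x_0 ∉ {1, 474} and s = 1, so 2 is a Miller–Rabin witness and 475 is composite.
Base 389: x_0 = 389^237 mod 475 = 254. x_0 ∉ {1, 474} and s = 1, so 389 is a Miller–Rabin witness and 475 is composite.
The smallest witness among the given bases is 2.

2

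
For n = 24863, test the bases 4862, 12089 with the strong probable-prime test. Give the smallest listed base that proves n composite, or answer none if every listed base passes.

4862

n − 1 = 24862 = 2^1 · 12431, so s = 1 and d = 12431.
Base 4862: x_0 = 4862^12431 mod 24863 = 8933. x_0 ∉ {1, 24862} and s = 1, so 4862 is a Miller–Rabin witness and 24863 is composite.
Base 12089: x_0 = 12089^12431 mod 24863 = 6132. x_0 ∉ {1, 24862} and s = 1, so 12089 is a Miller–Rabin witness and 24863 is composite.
The smallest witness among the given bases is 4862.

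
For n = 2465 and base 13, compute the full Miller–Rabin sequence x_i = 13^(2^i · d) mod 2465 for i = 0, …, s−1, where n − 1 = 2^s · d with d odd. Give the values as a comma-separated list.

608, 2379, 1, 1, 1

n − 1 = 2464 = 2^5 · 77, so s = 5 and d = 77.
x_0 = 13^77 mod 2465 = 608.
x_1 = 608^2 mod 2465 = 2379.
x_2 = 2379^2 mod 2465 = 1.
x_3 = 1^2 mod 2465 = 1.
x_4 = 1^2 mod 2465 = 1.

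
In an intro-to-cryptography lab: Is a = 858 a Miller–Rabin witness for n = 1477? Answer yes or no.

n − 1 = 1476 = 2^2 · 369, so s = 2 and d = 369.
x_0 = 858^369 mod 1477 = 1.
x_0 = 1, so 858 is not a witness.

no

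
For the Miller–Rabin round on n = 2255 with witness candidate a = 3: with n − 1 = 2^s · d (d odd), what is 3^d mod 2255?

2187

n − 1 = 2254 = 2^1 · 1127, so s = 1 and d = 1127.
3^1127 mod 2255 = 2187.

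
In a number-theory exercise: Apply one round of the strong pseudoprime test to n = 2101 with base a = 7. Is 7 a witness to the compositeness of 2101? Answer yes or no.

no

n − 1 = 2100 = 2^2 · 525, so s = 2 and d = 525.
x_0 = 7^525 mod 2101 = 2100.
x_0 = 2100 ≡ −1, so 7 is not a witness.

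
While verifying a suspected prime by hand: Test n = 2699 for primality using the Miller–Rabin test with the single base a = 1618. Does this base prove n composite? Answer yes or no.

no

n − 1 = 2698 = 2^1 · 1349, so s = 1 and d = 1349.
Repeated squaring mod 2699: 1618^1 ≡ 1618, 1618^2 ≡ 2593, 1618^4 ≡ 440, 1618^8 ≡ 1971, 1618^16 ≡ 980, 1618^32 ≡ 2255, 1618^64 ≡ 109, 1618^128 ≡ 1085, 1618^256 ≡ 461, 1618^512 ≡ 1999, 1618^1024 ≡ 1481.
1349 = 1024 + 256 + 64 + 4 + 1, so 1618^1349 ≡ 1481·461·109·440·1618 ≡ 1 (mod 2699).
x_0 = 1618^1349 mod 2699 = 1.
x_0 = 1, so 1618 is not a witness.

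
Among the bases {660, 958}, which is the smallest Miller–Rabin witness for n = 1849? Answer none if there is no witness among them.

n − 1 = 1848 = 2^3 · 231, so s = 3 and d = 231.
Base 660: x_0 = 660^231 mod 1849 = 1. x_0 = 1, so 660 is not a witness.
Base 958: x_0 = 958^231 mod 1849 = 1848. x_0 = 1848 ≡ −1, so 958 is not a witness.
No listed base is a witness for 1849.

none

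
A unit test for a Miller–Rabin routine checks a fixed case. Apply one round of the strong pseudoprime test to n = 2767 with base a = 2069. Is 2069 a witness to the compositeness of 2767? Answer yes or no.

n − 1 = 2766 = 2^1 · 1383, so s = 1 and d = 1383.
x_0 = 2069^1383 mod 2767 = 2766.
x_0 = 2766 ≡ −1, so 2069 is not a witness.

no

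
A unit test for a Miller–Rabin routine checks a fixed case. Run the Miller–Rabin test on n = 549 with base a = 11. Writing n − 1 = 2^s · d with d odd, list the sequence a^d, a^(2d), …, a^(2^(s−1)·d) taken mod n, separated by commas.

n − 1 = 548 = 2^2 · 137, so s = 2 and d = 137.
x_0 = 11^137 mod 549 = 194.
x_1 = 194^2 mod 549 = 304.

194, 304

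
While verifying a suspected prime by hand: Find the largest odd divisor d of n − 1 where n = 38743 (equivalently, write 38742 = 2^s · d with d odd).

Halving: 38742 → 19371; 19371 is odd.
So 38742 = 2^1 · 19371.

19371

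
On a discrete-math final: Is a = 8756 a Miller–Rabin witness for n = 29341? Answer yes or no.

n − 1 = 29340 = 2^2 · 7335, so s = 2 and d = 7335.
x_0 = 8756^7335 mod 29341 = 21910.
x_0 is neither 1 nor 29340, so continue squaring.
x_1 = 21910^2 mod 29341 = 29340.
x_1 ≡ −1, so 8756 is not a witness.

no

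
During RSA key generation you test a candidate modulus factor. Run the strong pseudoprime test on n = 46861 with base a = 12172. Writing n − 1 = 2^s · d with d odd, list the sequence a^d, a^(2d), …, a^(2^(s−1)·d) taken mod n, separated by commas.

1, 1

n − 1 = 46860 = 2^2 · 11715, so s = 2 and d = 11715.
x_0 = 12172^11715 mod 46861 = 1.
x_1 = 1^2 mod 46861 = 1.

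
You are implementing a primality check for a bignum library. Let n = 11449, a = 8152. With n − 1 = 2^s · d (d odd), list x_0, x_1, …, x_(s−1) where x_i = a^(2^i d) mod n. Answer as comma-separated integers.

n − 1 = 11448 = 2^3 · 1431, so s = 3 and d = 1431.
x_0 = 8152^1431 mod 11449 = 2995.
x_1 = 2995^2 mod 11449 = 5458.
x_2 = 5458^2 mod 11449 = 10915.

2995, 5458, 10915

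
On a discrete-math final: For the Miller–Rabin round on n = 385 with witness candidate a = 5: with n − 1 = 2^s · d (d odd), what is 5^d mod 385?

n − 1 = 384 = 2^7 · 3, so s = 7 and d = 3.
5^3 mod 385 = 125.

125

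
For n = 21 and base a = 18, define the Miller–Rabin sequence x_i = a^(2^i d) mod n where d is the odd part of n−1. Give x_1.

n − 1 = 20 = 2^2 · 5, so s = 2 and d = 5.
x_0 = 18^5 mod 21 = 9.
x_1 = 9^2 mod 21 = 18.

18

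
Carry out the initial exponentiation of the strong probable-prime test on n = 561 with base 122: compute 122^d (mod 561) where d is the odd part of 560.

452

n − 1 = 560 = 2^4 · 35, so s = 4 and d = 35.
122^35 mod 561 = 452.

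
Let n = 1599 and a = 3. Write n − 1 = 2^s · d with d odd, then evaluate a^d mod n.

n − 1 = 1598 = 2^1 · 799, so s = 1 and d = 799.
Repeated squaring mod 1599: 3^1 ≡ 3, 3^2 ≡ 9, 3^4 ≡ 81, 3^8 ≡ 165, 3^16 ≡ 42, 3^32 ≡ 165, 3^64 ≡ 42, 3^128 ≡ 165, 3^256 ≡ 42, 3^512 ≡ 165.
799 = 512 + 256 + 16 + 8 + 4 + 2 + 1, so 3^799 ≡ 165·42·42·165·81·9·3 ≡ 588 (mod 1599).

588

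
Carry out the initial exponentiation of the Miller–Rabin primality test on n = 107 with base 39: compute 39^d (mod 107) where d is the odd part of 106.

n − 1 = 106 = 2^1 · 53, so s = 1 and d = 53.
39^53 mod 107 = 1.

1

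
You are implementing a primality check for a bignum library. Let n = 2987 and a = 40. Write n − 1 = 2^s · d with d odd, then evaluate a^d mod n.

n − 1 = 2986 = 2^1 · 1493, so s = 1 and d = 1493.
40^1493 mod 2987 = 2206.

2206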